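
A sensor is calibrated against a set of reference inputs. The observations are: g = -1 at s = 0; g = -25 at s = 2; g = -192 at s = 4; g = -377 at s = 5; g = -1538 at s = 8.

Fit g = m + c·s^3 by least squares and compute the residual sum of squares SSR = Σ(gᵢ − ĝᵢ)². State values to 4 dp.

SSR = 1.7750

With design matrix X, XᵀX = [[5, 709]; [709, 281929]] and Xᵀg = [-2133, -847069]ᵀ.
Determinant 5·281929 − 709² = 906964.
m = ((-2133)·281929 − 709·(-847069))/906964 = -195659/226741; c = (5·(-847069) − 709·(-2133))/906964 = -680762/226741.
Residuals: -31082/226741, -26770/226741, 230155/226741, -190448/226741, 18145/226741; SSR = 402458/226741.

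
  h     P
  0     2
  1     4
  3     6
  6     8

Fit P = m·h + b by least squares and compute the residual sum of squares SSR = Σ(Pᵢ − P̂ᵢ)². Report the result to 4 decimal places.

SSR = 0.9524

Normal-equation sums: Σh·h = 46, Σh = 10, Σ1 = 4.
For AᵀP: Σh·P = 70, ΣP = 20.
Normal equations: [[46, 10]; [10, 4]]·[m, b]ᵀ = [70, 20]ᵀ.
Δ = 46·4 − 10² = 84.
m = (70·4 − 10·20)/84 = 20/21; b = (46·20 − 10·70)/84 = 55/21.
Residuals: -13/21, 3/7, 11/21, -1/3; SSR = 20/21.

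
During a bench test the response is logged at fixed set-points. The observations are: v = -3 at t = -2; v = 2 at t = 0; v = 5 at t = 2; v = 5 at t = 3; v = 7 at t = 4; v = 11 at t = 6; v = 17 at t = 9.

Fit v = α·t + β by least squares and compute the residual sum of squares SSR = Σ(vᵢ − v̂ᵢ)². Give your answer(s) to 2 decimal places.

SSR = 4.01

XᵀX·[α, β]ᵀ = Xᵀv reads: 150·α + 22·β = 278;  22·α + 7·β = 44.
(Σt·t = 150, Σt = 22, Σ1 = 7, Σt·v = 278, Σv = 44.)
Determinant 150·7 − 22² = 566.
α = (278·7 − 22·44)/566 = 489/283; β = (150·44 − 22·278)/566 = 242/283.
Residuals: -113/283, 324/283, 195/283, -294/283, -217/283, -63/283, 168/283; SSR = 1136/283.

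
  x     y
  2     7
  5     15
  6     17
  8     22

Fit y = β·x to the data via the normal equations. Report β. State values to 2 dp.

β = 2.84

Setting ∂/∂β … = 0 gives: 129·β = 367.
β = 367/129 = 2.84496.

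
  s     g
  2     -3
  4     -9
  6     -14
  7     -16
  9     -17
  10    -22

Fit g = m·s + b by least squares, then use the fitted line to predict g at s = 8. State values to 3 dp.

ĝ = -17.103

Entries of XᵀX: Σs·s = 286, Σs = 38, Σ1 = 6.
And Σs·g = -611, Σg = -81.
So XᵀX·[m, b]ᵀ = Xᵀg: [[286, 38]; [38, 6]]·[m, b]ᵀ = [-611, -81]ᵀ.
det = 286·6 − 38² = 272.
m = ((-611)·6 − 38·(-81))/272 = -147/68; b = (286·(-81) − 38·(-611))/272 = 13/68.
At s = 8: ĝ = (-147/68)·(8) + (13/68)·(1) = -1163/68.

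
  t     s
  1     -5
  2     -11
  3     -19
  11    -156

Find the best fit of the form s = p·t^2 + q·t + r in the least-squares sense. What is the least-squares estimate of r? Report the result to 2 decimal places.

r = -1.04

The normal equations are: 14739·p + 1367·q + 135·r = -19096;  1367·p + 135·q + 17·r = -1800;  135·p + 17·q + 4·r = -191.
(Σt^2·t^2 = 14739, Σt^2·t = 1367, Σt^2 = 135, Σt·t = 135, Σt = 17, Σ1 = 4, Σt^2·s = -19096, Σt·s = -1800, Σs = -191.)
Solving the 3×3 system (Gaussian elimination) gives p = -19685/19444, q = -57377/19444, r = -10115/9722.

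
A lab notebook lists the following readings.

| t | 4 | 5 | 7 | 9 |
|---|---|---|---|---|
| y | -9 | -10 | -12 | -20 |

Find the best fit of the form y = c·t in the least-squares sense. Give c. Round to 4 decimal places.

c = -2.0468

Normal-equation sums: Σt·t = 171.
Moment sums: Σt·y = -350.
Normal equations: [[171]]·[c]ᵀ = [-350]ᵀ.
Hence c = -350 / 171 ≈ -2.04678.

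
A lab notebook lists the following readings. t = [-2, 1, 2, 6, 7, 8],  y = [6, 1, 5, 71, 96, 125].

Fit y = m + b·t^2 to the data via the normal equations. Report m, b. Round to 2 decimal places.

XᵀX·[m, b]ᵀ = Xᵀy reads: 6·m + 158·b = 304;  158·m + 7826·b = 15305.
Δ = 6·7826 − 158² = 21992.
m = (304·7826 − 158·15305)/21992 = -19543/10996; b = (6·15305 − 158·304)/21992 = 21899/10996.

m = -1.78, b = 1.99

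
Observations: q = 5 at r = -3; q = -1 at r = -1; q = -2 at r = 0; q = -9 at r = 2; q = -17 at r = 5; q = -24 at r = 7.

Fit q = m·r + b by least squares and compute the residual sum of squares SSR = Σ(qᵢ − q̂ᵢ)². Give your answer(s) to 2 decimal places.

Setting ∂/∂m … = 0 gives: 88·m + 10·b = -285;  10·m + 6·b = -48.
(Σr·r = 88, Σr = 10, Σ1 = 6, Σr·q = -285, Σq = -48.)
Determinant 88·6 − 10² = 428.
m = ((-285)·6 − 10·(-48))/428 = -615/214; b = (88·(-48) − 10·(-285))/428 = -687/214.
Residuals: -44/107, -71/107, 259/214, -9/214, 62/107, -72/107; SSR = 613/214.

SSR = 2.86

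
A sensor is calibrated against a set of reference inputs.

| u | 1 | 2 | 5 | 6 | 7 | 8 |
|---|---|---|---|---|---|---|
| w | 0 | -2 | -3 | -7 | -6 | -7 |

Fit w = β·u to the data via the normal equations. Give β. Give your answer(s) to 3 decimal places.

β = -0.888

From the data, Σu·u = 179.
And Σu·w = -159.
Normal equations: [[179]]·[β]ᵀ = [-159]ᵀ.
Hence β = -159 / 179 ≈ -0.888268.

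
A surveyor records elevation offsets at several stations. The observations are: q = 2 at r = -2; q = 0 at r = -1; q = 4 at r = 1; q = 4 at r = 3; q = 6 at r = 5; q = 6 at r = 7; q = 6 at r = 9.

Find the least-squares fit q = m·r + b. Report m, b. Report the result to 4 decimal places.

m = 0.4958, b = 2.4419

With design matrix X, XᵀX = [[170, 22]; [22, 7]] and Xᵀq = [138, 28]ᵀ.
Eliminating b: 7·(row 1) − 22·(row 2) gives 706·m = 7·138 − 22·28 = 350, so m = 175/353.
Then b = (28 − 22·(175/353))/7 = 862/353.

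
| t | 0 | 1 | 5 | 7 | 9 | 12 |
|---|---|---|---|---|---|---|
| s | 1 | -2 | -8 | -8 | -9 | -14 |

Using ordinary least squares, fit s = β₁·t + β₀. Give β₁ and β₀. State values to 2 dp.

Entries of AᵀA: Σt·t = 300, Σt = 34, Σ1 = 6.
And Σt·s = -347, Σs = -40.
So AᵀA·[β₁, β₀]ᵀ = Aᵀs: [[300, 34]; [34, 6]]·[β₁, β₀]ᵀ = [-347, -40]ᵀ.
Eliminating β₀: 6·(row 1) − 34·(row 2) gives 644·β₁ = 6·(-347) − 34·(-40) = -722, so β₁ = -361/322.
Then β₀ = ((-40) − 34·(-361/322))/6 = -101/322.

β₁ = -1.12, β₀ = -0.31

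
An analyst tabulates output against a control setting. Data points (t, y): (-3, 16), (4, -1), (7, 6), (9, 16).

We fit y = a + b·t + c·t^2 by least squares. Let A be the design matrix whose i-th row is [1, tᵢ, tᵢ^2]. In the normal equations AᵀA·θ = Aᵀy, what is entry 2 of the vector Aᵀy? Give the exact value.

134

Entry 2 ↔ basis t, so (Aᵀy)_{2} = Σᵢ (t)·yᵢ = (-3)·(16) + (4)·(-1) + (7)·(6) + (9)·(16) = 134.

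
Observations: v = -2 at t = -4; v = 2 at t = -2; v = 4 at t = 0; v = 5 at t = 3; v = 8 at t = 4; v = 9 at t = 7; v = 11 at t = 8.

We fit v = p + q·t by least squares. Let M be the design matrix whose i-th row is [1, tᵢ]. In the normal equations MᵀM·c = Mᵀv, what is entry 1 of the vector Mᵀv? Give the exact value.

37

Entry 1 ↔ basis 1, so (Mᵀv)_{1} = Σᵢ vᵢ = (1)·(-2) + (1)·(2) + (1)·(4) + (1)·(5) + (1)·(8) + (1)·(9) + (1)·(11) = 37.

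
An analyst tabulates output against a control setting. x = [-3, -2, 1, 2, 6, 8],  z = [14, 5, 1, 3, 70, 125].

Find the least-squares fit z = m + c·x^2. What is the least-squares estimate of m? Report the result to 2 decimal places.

m = -3.13

The normal equations are: 6·m + 118·c = 218;  118·m + 5506·c = 10679.
Δ = 6·5506 − 118² = 19112.
m = (218·5506 − 118·10679)/19112 = -29907/9556; c = (6·10679 − 118·218)/19112 = 19175/9556.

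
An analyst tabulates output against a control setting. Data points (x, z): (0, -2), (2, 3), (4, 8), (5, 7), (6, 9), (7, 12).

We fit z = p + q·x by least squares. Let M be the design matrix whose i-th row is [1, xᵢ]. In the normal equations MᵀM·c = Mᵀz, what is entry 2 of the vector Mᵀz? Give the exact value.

211

Entry 2 ↔ basis x, so (Mᵀz)_{2} = Σᵢ (x)·zᵢ = (0)·(-2) + (2)·(3) + (4)·(8) + (5)·(7) + (6)·(9) + (7)·(12) = 211.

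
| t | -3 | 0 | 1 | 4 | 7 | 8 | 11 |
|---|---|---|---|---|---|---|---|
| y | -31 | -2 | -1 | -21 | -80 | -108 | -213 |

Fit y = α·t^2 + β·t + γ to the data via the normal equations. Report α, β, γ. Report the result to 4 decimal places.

The normal system MᵀM·[α, β, γ]ᵀ = Mᵀy is [[21476, 2224, 260]; [2224, 260, 28]; [260, 28, 7]]·[α, β, γ]ᵀ = [-37221, -3759, -456]ᵀ.
Row-reducing yields α = -11209/5476, β = 18077/5476, γ = -3174/1369.

α = -2.0469, β = 3.3011, γ = -2.3185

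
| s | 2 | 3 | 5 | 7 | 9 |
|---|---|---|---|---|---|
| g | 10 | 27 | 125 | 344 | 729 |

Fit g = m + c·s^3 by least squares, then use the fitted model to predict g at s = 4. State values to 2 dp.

ĝ = 64.79

Compute the Gram sums: Σ1 = 5, Σs^3 = 1232, Σs^3·s^3 = 665508.
Moment sums: Σg = 1235, Σs^3·g = 665867.
MᵀM·[m, c]ᵀ = Mᵀg becomes [[5, 1232]; [1232, 665508]]·[m, c]ᵀ = [1235, 665867]ᵀ.
Determinant 5·665508 − 1232² = 1809716.
m = (1235·665508 − 1232·665867)/1809716 = 388559/452429; c = (5·665867 − 1232·1235)/1809716 = 1807815/1809716.
At s = 4: ĝ = (388559/452429)·(1) + (1807815/1809716)·(64) = 29313599/452429.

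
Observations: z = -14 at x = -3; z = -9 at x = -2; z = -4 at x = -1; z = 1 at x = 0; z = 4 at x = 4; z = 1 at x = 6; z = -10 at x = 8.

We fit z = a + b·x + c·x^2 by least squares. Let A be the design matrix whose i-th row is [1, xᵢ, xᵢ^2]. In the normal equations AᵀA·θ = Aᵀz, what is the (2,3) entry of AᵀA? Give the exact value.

756

Row 2 ↔ basis x, column 3 ↔ basis x^2, so (AᵀA)_{2,3} = Σᵢ (x)·(x^2) = (-3)·(9) + (-2)·(4) + (-1)·(1) + (0)·(0) + (4)·(16) + (6)·(36) + (8)·(64) = 756.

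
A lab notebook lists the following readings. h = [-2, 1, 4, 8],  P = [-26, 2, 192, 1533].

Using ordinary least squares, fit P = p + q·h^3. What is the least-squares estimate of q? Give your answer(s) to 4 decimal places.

AᵀA·[p, q]ᵀ = AᵀP reads: 4·p + 569·q = 1701;  569·p + 266305·q = 797394.
(Σ1 = 4, Σh^3 = 569, Σh^3·h^3 = 266305, ΣP = 1701, Σh^3·P = 797394.)
Eliminating q: 266305·(row 1) − 569·(row 2) gives 741459·p = 266305·1701 − 569·797394 = -732381, so p = -2743/2777.
Then q = (797394 − 569·(-2743/2777))/266305 = 8321/2777.

q = 2.9964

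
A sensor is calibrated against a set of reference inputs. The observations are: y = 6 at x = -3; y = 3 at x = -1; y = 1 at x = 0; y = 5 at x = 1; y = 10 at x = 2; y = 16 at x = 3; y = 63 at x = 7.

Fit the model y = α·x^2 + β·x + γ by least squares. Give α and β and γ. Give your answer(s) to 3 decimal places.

Compute the Gram sums: Σx^2·x^2 = 2581, Σx^2·x = 351, Σx^2 = 73, Σx·x = 73, Σx = 9, Σ1 = 7.
Right-hand side: Σx^2·y = 3333, Σx·y = 493, Σy = 104.
Solving the 3×3 system (Gaussian elimination) gives α = 4573/4566, β = 2521/1522, γ = 5212/2283.

α = 1.002, β = 1.656, γ = 2.283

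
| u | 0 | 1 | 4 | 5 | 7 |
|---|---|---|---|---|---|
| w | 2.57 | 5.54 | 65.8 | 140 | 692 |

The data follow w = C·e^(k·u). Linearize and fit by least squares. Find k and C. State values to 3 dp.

Taking logs, ln w = k·u + ln C, so regress ln w on u.
AᵀA = [[91.0000, 17.0000]; [17.0000, 5]], rhs = [88.9438, 18.3237]ᵀ  (here Σu = 17.0000, Σ(u)² = 91.0000, Σln w = 18.3237, Σu·ln w = 88.9438).
Δ = 91.0000·5 − (17.0000)² = 166.0000; k = (88.9438·5 − 17.0000·18.3237)/166.0000 = 0.80250, ln C = (91.0000·18.3237 − 17.0000·88.9438)/166.0000 = 0.93625, so C = exp(0.93625) = 2.55039.

k = 0.803, C = 2.550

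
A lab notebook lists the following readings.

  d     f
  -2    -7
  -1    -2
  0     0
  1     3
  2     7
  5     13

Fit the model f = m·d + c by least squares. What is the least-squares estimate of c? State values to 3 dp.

c = 0.000

Entries of XᵀX: Σd·d = 35, Σd = 5, Σ1 = 6.
Moment sums: Σd·f = 98, Σf = 14.
Normal equations: [[35, 5]; [5, 6]]·[m, c]ᵀ = [98, 14]ᵀ.
Δ = 35·6 − 5² = 185.
m = (98·6 − 5·14)/185 = 14/5; c = (35·14 − 5·98)/185 = 0.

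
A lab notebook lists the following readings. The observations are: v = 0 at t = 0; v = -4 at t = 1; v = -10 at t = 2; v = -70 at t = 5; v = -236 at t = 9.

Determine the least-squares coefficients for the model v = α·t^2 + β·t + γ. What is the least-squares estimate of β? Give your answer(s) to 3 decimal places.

From the data, Σt^2·t^2 = 7203, Σt^2·t = 863, Σt^2 = 111, Σt·t = 111, Σt = 17, Σ1 = 5.
Moment sums: Σt^2·v = -20910, Σt·v = -2498, Σv = -320.
Solving the 3×3 system (Gaussian elimination) gives α = -62229/20371, β = 28107/20371, γ = -17824/20371.

β = 1.380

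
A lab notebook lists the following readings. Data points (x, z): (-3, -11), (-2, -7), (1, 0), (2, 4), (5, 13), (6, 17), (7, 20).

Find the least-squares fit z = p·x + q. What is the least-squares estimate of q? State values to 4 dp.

Compute the Gram sums: Σx·x = 128, Σx = 16, Σ1 = 7.
Moment sums: Σx·z = 362, Σz = 36.
So AᵀA·[p, q]ᵀ = Aᵀz: [[128, 16]; [16, 7]]·[p, q]ᵀ = [362, 36]ᵀ.
Δ = 128·7 − 16² = 640.
p = (362·7 − 16·36)/640 = 979/320; q = (128·36 − 16·362)/640 = -37/20.

q = -1.8500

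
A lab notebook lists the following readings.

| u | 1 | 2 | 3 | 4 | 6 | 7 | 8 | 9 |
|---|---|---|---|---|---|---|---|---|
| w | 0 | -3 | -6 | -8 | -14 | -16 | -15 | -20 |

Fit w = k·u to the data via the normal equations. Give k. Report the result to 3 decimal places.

Compute the Gram sums: Σu·u = 260.
For Aᵀw: Σu·w = -552.
So AᵀA·[k]ᵀ = Aᵀw: [[260]]·[k]ᵀ = [-552]ᵀ.
k = (-552)/260 = -2.12308.

k = -2.123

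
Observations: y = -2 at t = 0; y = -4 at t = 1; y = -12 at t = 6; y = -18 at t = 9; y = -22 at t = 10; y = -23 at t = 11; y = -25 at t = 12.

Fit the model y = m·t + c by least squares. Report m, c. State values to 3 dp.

m = -1.921, c = -1.693

Setting ∂/∂m … = 0 gives: 483·m + 49·c = -1011;  49·m + 7·c = -106.
(Σt·t = 483, Σt = 49, Σ1 = 7, Σt·y = -1011, Σy = -106.)
Determinant 483·7 − 49² = 980.
m = ((-1011)·7 − 49·(-106))/980 = -269/140; c = (483·(-106) − 49·(-1011))/980 = -237/140.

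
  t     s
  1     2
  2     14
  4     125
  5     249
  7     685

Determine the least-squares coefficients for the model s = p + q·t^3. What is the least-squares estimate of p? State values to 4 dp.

The normal equations are: 5·p + 541·q = 1075;  541·p + 137435·q = 274194.
(Σ1 = 5, Σt^3 = 541, Σt^3·t^3 = 137435, Σs = 1075, Σt^3·s = 274194.)
Eliminating q: 137435·(row 1) − 541·(row 2) gives 394494·p = 137435·1075 − 541·274194 = -596329, so p = -16117/10662.
Then q = (274194 − 541·(-16117/10662))/137435 = 21335/10662.

p = -1.5116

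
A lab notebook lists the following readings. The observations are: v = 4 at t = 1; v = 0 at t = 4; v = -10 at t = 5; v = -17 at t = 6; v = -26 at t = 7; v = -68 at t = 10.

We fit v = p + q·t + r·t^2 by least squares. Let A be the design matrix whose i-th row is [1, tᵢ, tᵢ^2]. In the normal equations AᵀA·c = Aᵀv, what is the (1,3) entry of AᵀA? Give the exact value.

Row 1 ↔ basis 1, column 3 ↔ basis t^2, so (AᵀA)_{1,3} = Σᵢ t^2 = (1)·(1) + (1)·(16) + (1)·(25) + (1)·(36) + (1)·(49) + (1)·(100) = 227.

227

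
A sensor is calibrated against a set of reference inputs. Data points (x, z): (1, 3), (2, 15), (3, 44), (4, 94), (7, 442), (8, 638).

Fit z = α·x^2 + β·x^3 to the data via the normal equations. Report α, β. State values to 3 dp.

The normal equations are: 6851·α + 50875·β = 64453;  50875·α + 384683·β = 485589.
(Σx^2·x^2 = 6851, Σx^2·x^3 = 50875, Σx^3·x^3 = 384683, Σx^2·z = 64453, Σx^3·z = 485589.)
Eliminating β: 384683·(row 1) − 50875·(row 2) gives 47197608·α = 384683·64453 − 50875·485589 = 89633024, so α = 11204128/5899701.
Then β = (485589 − 50875·(11204128/5899701))/384683 = 5965483/5899701.

α = 1.899, β = 1.011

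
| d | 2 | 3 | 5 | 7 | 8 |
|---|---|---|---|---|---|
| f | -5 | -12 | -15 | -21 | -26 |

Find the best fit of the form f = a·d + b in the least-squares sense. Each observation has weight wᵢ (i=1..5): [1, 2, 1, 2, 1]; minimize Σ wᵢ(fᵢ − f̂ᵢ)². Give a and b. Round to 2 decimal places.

Compute the Gram sums: Σwᵢ·d·d = 209, Σwᵢ·d = 35, Σwᵢ·1 = 7.
Right-hand side: Σwᵢ·d·f = -659, Σwᵢ·f = -112.
Normal equations: [[209, 35]; [35, 7]]·[a, b]ᵀ = [-659, -112]ᵀ.
Determinant 209·7 − 35² = 238.
a = ((-659)·7 − 35·(-112))/238 = -99/34; b = (209·(-112) − 35·(-659))/238 = -49/34.

a = -2.91, b = -1.44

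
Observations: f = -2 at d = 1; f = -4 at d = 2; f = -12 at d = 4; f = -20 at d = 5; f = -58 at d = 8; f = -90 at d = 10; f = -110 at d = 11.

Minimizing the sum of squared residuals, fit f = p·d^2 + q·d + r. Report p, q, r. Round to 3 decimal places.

p = -1.023, q = 1.418, r = -2.239

Sums needed: Σd^2·d^2 = 29635, Σd^2·d = 3041, Σd^2 = 331, Σd·d = 331, Σd = 41, Σ1 = 7.
Right-hand side: Σd^2·f = -26732, Σd·f = -2732, Σf = -296.
MᵀM·[p, q, r]ᵀ = Mᵀf becomes [[29635, 3041, 331]; [3041, 331, 41]; [331, 41, 7]]·[p, q, r]ᵀ = [-26732, -2732, -296]ᵀ.
Inverting the 3×3 Gram matrix, [p, q, r]ᵀ = [-4135/4044, 1911/1348, -2264/1011]ᵀ.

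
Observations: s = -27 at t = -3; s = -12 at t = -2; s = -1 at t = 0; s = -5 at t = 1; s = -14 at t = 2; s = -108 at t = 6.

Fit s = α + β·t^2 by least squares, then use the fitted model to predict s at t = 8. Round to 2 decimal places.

The normal system AᵀA·[α, β]ᵀ = Aᵀs is [[6, 54]; [54, 1410]]·[α, β]ᵀ = [-167, -4240]ᵀ.
Δ = 6·1410 − 54² = 5544.
α = ((-167)·1410 − 54·(-4240))/5544 = -155/132; β = (6·(-4240) − 54·(-167))/5544 = -391/132.
At t = 8: ŝ = (-155/132)·(1) + (-391/132)·(64) = -763/4.

ŝ = -190.75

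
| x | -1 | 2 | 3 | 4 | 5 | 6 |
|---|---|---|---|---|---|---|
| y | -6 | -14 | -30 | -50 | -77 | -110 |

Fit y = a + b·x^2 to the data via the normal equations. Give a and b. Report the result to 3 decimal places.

The normal system MᵀM·[a, b]ᵀ = Mᵀy is [[6, 91]; [91, 2275]]·[a, b]ᵀ = [-287, -7017]ᵀ.
Δ = 6·2275 − 91² = 5369.
a = ((-287)·2275 − 91·(-7017))/5369 = -158/59; b = (6·(-7017) − 91·(-287))/5369 = -15985/5369.

a = -2.678, b = -2.977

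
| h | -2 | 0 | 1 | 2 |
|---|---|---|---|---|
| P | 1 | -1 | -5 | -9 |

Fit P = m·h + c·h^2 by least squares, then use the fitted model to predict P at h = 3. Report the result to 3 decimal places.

P̂ = -17.351

The normal system MᵀM·[m, c]ᵀ = MᵀP is [[9, 1]; [1, 33]]·[m, c]ᵀ = [-25, -37]ᵀ.
det = 9·33 − 1² = 296.
m = ((-25)·33 − 1·(-37))/296 = -197/74; c = (9·(-37) − 1·(-25))/296 = -77/74.
At h = 3: P̂ = (-197/74)·(3) + (-77/74)·(9) = -642/37.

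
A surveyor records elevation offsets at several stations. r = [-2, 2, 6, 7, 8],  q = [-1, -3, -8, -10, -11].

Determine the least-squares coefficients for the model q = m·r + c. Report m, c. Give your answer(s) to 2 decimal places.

m = -1.04, c = -2.24

Sums needed: Σr·r = 157, Σr = 21, Σ1 = 5.
Moment sums: Σr·q = -210, Σq = -33.
AᵀA·[m, c]ᵀ = Aᵀq becomes [[157, 21]; [21, 5]]·[m, c]ᵀ = [-210, -33]ᵀ.
det = 157·5 − 21² = 344.
m = ((-210)·5 − 21·(-33))/344 = -357/344; c = (157·(-33) − 21·(-210))/344 = -771/344.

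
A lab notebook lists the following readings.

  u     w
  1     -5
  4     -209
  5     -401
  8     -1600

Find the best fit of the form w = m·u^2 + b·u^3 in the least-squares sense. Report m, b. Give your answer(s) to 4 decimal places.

m = -1.1200, b = -2.9850

The normal system MᵀM·[m, b]ᵀ = Mᵀw is [[4978, 36918]; [36918, 281866]]·[m, b]ᵀ = [-115774, -882706]ᵀ.
Determinant 4978·281866 − 36918² = 40190224.
m = ((-115774)·281866 − 36918·(-882706))/40190224 = -9602/8573; b = (4978·(-882706) − 36918·(-115774))/40190224 = -7497871/2511889.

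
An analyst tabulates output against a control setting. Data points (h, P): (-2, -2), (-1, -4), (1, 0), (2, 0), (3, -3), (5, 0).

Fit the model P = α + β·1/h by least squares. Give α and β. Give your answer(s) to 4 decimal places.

Setting ∂/∂α … = 0 gives: 6·α + (8/15)·β = -9;  (8/15)·α + (1193/450)·β = 4.
(Σ1 = 6, Σ1/h = 8/15, Σ1/h·1/h = 1193/450, ΣP = -9, Σ1/h·P = 4.)
Determinant 6·(1193/450) − (8/15)² = 703/45.
α = ((-9)·(1193/450) − (8/15)·4)/(703/45) = -11697/7030; β = (6·4 − (8/15)·(-9))/(703/45) = 1296/703.

α = -1.6639, β = 1.8435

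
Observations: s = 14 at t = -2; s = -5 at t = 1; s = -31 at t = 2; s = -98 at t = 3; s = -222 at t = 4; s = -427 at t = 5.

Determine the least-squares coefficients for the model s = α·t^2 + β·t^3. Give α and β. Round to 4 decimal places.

α = -1.9623, β = -3.0115

Forming MᵀM = [[995, 4393]; [4393, 20579]] and Mᵀs = [-15182, -70594]ᵀ gives MᵀM·[α, β]ᵀ = Mᵀs.
Eliminating β: 20579·(row 1) − 4393·(row 2) gives 1177656·α = 20579·(-15182) − 4393·(-70594) = -2310936, so α = -96289/49069.
Then β = ((-70594) − 4393·(-96289/49069))/20579 = -147771/49069.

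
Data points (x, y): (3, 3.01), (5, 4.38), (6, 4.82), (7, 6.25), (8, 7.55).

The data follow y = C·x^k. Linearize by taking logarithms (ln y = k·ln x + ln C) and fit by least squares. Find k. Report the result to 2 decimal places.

k = 0.90

Linearized form: ln y = k·ln x + ln C. From the 5 transformed points,
Σln x = 8.5252, Σ(ln x)² = 15.1183, Σln y = 8.0059, Σln x·ln y = 14.1756.
Equations: 15.1183·k + 8.5252·ln C = 14.1756;  8.5252·k + 5·ln C = 8.0059.
Δ = 15.1183·5 − (8.5252)² = 2.9130; k = (14.1756·5 − 8.5252·8.0059)/2.9130 = 0.90160, ln C = (15.1183·8.0059 − 8.5252·14.1756)/2.9130 = 0.06392.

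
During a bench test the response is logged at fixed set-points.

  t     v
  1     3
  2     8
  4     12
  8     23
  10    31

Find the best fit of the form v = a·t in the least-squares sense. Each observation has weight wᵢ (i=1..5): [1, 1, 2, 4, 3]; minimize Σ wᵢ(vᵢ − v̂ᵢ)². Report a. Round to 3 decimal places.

a = 3.003

The normal system XᵀWX·[a]ᵀ = XᵀWv is [[593]]·[a]ᵀ = [1781]ᵀ.
a = 1781/593 = 3.00337.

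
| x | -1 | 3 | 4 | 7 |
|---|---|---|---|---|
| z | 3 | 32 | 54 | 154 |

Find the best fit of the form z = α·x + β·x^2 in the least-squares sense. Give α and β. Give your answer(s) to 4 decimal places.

α = 1.7540, β = 2.8994

Normal-equation sums: Σx·x = 75, Σx·x^2 = 433, Σx^2·x^2 = 2739.
And Σx·z = 1387, Σx^2·z = 8701.
det = 75·2739 − 433² = 17936.
α = (1387·2739 − 433·8701)/17936 = 7865/4484; β = (75·8701 − 433·1387)/17936 = 13001/4484.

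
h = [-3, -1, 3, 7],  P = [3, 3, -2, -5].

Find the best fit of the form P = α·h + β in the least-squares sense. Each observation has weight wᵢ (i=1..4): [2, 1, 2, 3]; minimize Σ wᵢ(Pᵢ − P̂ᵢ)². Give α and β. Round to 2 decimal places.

From the data, Σwᵢ·h·h = 184, Σwᵢ·h = 20, Σwᵢ·1 = 8.
And Σwᵢ·h·P = -138, Σwᵢ·P = -10.
Normal equations: [[184, 20]; [20, 8]]·[α, β]ᵀ = [-138, -10]ᵀ.
det = 184·8 − 20² = 1072.
α = ((-138)·8 − 20·(-10))/1072 = -113/134; β = (184·(-10) − 20·(-138))/1072 = 115/134.

α = -0.84, β = 0.86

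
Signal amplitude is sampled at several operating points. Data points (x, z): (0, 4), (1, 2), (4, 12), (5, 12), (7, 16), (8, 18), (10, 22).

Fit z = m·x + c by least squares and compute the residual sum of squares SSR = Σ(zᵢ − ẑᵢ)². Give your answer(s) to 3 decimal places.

SSR = 11.229

Forming MᵀM = [[255, 35]; [35, 7]] and Mᵀz = [586, 86]ᵀ gives MᵀM·[m, c]ᵀ = Mᵀz.
Determinant 255·7 − 35² = 560.
m = (586·7 − 35·86)/560 = 39/20; c = (255·86 − 35·586)/560 = 71/28.
Residuals: 41/28, -87/35, 233/140, -2/7, -13/70, -19/140, -1/28; SSR = 393/35.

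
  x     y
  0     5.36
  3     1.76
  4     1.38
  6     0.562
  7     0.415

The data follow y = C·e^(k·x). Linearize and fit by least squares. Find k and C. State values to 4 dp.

With ln yᵢ as the transformed response and xᵢ as the regressor:
XᵀX = [[110.0000, 20.0000]; [20.0000, 5]], rhs = [-6.6296, 1.1106]ᵀ  (here Σx = 20.0000, Σ(x)² = 110.0000, Σln y = 1.1106, Σx·ln y = -6.6296).
Solving (det = 150.0000): k = -0.36907, ln C = 1.69841, so C = exp(1.69841) = 5.46524.

k = -0.3691, C = 5.4652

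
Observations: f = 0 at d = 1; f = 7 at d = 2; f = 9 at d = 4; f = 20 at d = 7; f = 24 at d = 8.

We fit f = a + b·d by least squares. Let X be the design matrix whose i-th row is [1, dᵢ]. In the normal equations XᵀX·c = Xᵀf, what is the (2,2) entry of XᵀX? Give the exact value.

Row 2 ↔ basis d, column 2 ↔ basis d, so (XᵀX)_{2,2} = Σᵢ (d)·(d) = (1)·(1) + (2)·(2) + (4)·(4) + (7)·(7) + (8)·(8) = 134.

134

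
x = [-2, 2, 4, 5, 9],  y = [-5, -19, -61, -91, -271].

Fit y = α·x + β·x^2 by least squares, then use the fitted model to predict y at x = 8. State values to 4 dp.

ŷ = -217.1013

Setting ∂/∂α … = 0 gives: 130·α + 918·β = -3166;  918·α + 7474·β = -25298.
(Σx·x = 130, Σx·x^2 = 918, Σx^2·x^2 = 7474, Σx·y = -3166, Σx^2·y = -25298.)
Eliminating β: 7474·(row 1) − 918·(row 2) gives 128896·α = 7474·(-3166) − 918·(-25298) = -439120, so α = -27445/8056.
Then β = ((-25298) − 918·(-27445/8056))/7474 = -23897/8056.
At x = 8: ŷ = (-27445/8056)·(8) + (-23897/8056)·(64) = -218621/1007.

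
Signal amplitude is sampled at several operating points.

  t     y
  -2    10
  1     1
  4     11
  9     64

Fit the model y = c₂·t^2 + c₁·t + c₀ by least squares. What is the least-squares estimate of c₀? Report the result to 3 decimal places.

c₀ = 2.369

Entries of AᵀA: Σt^2·t^2 = 6834, Σt^2·t = 786, Σt^2 = 102, Σt·t = 102, Σt = 12, Σ1 = 4.
And Σt^2·y = 5401, Σt·y = 601, Σy = 86.
Normal equations: [[6834, 786, 102]; [786, 102, 12]; [102, 12, 4]]·[c₂, c₁, c₀]ᵀ = [5401, 601, 86]ᵀ.
Row-reducing yields c₂ = 872/907, c₁ = -9769/5442, c₀ = 2149/907.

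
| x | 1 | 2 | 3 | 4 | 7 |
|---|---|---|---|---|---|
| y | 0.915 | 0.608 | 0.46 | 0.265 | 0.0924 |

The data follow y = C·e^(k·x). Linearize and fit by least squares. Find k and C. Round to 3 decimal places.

k = -0.384, C = 1.340

With ln yᵢ as the transformed response and xᵢ as the regressor:
Σx = 17.0000, Σ(x)² = 79.0000, Σln y = -5.0726, Σx·ln y = -25.3971.
Equations: 79.0000·k + 17.0000·ln C = -25.3971;  17.0000·k + 5·ln C = -5.0726.
Slope k = (n·Σx·ln y − Σx·Σln y)/(n·Σ(x)² − (Σx)²) = (5·-25.3971 − 17.0000·-5.0726)/106.0000 = -0.38445; ln C = (Σln y − k·Σx)/n = 0.29260, so C = exp(0.29260) = 1.33990.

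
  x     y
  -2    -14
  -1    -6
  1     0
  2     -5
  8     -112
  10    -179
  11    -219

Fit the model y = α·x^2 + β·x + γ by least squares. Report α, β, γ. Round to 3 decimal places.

α = -2.010, β = 2.309, γ = -1.277

Entries of AᵀA: Σx^2·x^2 = 28771, Σx^2·x = 2843, Σx^2 = 295, Σx·x = 295, Σx = 29, Σ1 = 7.
Moment sums: Σx^2·y = -51649, Σx·y = -5071, Σy = -535.
Normal equations: [[28771, 2843, 295]; [2843, 295, 29]; [295, 29, 7]]·[α, β, γ]ᵀ = [-51649, -5071, -535]ᵀ.
Solving the 3×3 system (Gaussian elimination) gives α = -38495/19149, β = 14741/6383, γ = -24451/19149.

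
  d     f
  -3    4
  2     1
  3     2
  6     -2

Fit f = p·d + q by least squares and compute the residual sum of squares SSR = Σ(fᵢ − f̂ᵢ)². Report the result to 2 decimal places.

SSR = 2.65

The normal equations are: 58·p + 8·q = -16;  8·p + 4·q = 5.
Δ = 58·4 − 8² = 168.
p = ((-16)·4 − 8·5)/168 = -13/21; q = (58·5 − 8·(-16))/168 = 209/84.
Residuals: -29/84, -1/4, 115/84, -65/84; SSR = 223/84.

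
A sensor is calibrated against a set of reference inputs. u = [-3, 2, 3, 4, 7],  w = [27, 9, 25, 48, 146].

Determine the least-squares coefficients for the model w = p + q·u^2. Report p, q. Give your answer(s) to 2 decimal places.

Entries of XᵀX: Σ1 = 5, Σu^2 = 87, Σu^2·u^2 = 2835.
And Σw = 255, Σu^2·w = 8426.
Eliminating q: 2835·(row 1) − 87·(row 2) gives 6606·p = 2835·255 − 87·8426 = -10137, so p = -3379/2202.
Then q = (8426 − 87·(-3379/2202))/2835 = 19945/6606.

p = -1.53, q = 3.02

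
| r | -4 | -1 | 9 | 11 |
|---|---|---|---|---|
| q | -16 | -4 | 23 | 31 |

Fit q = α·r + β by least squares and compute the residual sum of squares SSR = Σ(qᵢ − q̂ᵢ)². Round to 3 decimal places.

SSR = 6.750

Compute the Gram sums: Σr·r = 219, Σr = 15, Σ1 = 4.
And Σr·q = 616, Σq = 34.
MᵀM·[α, β]ᵀ = Mᵀq becomes [[219, 15]; [15, 4]]·[α, β]ᵀ = [616, 34]ᵀ.
Determinant 219·4 − 15² = 651.
α = (616·4 − 15·34)/651 = 1954/651; β = (219·34 − 15·616)/651 = -598/217.
Residuals: -26/21, 1144/651, -39/31, 481/651; SSR = 4394/651.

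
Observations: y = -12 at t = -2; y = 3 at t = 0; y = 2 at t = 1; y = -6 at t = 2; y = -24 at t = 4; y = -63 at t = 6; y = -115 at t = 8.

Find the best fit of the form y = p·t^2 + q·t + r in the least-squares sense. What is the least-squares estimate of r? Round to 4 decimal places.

With design matrix X, XᵀX = [[5681, 793, 125]; [793, 125, 19]; [125, 19, 7]] and Xᵀy = [-10082, -1380, -215]ᵀ.
Solving the 3×3 system (Gaussian elimination) gives p = -339649/165858, q = 299741/165858, r = 26228/27643.

r = 0.9488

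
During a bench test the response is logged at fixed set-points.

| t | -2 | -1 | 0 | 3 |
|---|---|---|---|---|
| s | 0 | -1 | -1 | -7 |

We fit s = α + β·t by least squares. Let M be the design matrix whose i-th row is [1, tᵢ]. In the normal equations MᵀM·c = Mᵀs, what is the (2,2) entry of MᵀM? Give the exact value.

14

Row 2 ↔ basis t, column 2 ↔ basis t, so (MᵀM)_{2,2} = Σᵢ (t)·(t) = (-2)·(-2) + (-1)·(-1) + (0)·(0) + (3)·(3) = 14.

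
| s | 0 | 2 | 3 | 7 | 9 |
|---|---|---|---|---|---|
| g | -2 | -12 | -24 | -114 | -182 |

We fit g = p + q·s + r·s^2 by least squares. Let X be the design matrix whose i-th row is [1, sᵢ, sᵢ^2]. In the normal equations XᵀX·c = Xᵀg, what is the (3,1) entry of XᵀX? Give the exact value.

Row 3 ↔ basis s^2, column 1 ↔ basis 1, so (XᵀX)_{3,1} = Σᵢ s^2 = (0)·(1) + (4)·(1) + (9)·(1) + (49)·(1) + (81)·(1) = 143.

143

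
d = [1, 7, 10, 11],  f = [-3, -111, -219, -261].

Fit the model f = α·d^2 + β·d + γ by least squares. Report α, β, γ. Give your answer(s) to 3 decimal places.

Normal-equation sums: Σd^2·d^2 = 27043, Σd^2·d = 2675, Σd^2 = 271, Σd·d = 271, Σd = 29, Σ1 = 4.
Moment sums: Σd^2·f = -58923, Σd·f = -5841, Σf = -594.
So AᵀA·[α, β, γ]ᵀ = Aᵀf: [[27043, 2675, 271]; [2675, 271, 29]; [271, 29, 4]]·[α, β, γ]ᵀ = [-58923, -5841, -594]ᵀ.
Inverting the 3×3 Gram matrix, [α, β, γ]ᵀ = [-4989/2558, -6285/2558, 1854/1279]ᵀ.

α = -1.950, β = -2.457, γ = 1.450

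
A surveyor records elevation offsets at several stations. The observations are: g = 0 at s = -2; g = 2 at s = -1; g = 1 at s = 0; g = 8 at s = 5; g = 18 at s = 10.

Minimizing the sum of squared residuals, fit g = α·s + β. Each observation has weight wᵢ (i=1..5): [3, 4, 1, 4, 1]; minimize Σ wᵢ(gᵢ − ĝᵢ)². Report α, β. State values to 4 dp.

α = 1.3023, β = 2.5349

The normal system XᵀWX·[α, β]ᵀ = XᵀWg is [[216, 20]; [20, 13]]·[α, β]ᵀ = [332, 59]ᵀ.
Eliminating β: 13·(row 1) − 20·(row 2) gives 2408·α = 13·332 − 20·59 = 3136, so α = 56/43.
Then β = (59 − 20·(56/43))/13 = 109/43.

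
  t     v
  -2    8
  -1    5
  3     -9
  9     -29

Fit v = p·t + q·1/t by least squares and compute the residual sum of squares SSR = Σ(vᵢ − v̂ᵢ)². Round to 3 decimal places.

SSR = 1.878

Setting ∂/∂p … = 0 gives: 95·p + 4·q = -309;  4·p + (445/324)·q = -137/9.
det = 95·(445/324) − 4² = 37091/324.
p = ((-309)·(445/324) − 4·(-137/9))/(37091/324) = -117777/37091; q = (95·(-137/9) − 4·(-309))/(37091/324) = -68076/37091.
Residuals: 27136/37091, -398/37091, 42204/37091, -8082/37091; SSR = 69640/37091.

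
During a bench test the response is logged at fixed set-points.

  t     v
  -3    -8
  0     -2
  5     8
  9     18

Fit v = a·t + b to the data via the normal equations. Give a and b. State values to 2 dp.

a = 2.15, b = -1.91

The normal equations are: 115·a + 11·b = 226;  11·a + 4·b = 16.
(Σt·t = 115, Σt = 11, Σ1 = 4, Σt·v = 226, Σv = 16.)
Δ = 115·4 − 11² = 339.
a = (226·4 − 11·16)/339 = 728/339; b = (115·16 − 11·226)/339 = -646/339.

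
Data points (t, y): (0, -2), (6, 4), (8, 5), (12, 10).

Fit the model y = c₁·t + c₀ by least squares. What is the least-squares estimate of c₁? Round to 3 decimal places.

Forming AᵀA = [[244, 26]; [26, 4]] and Aᵀy = [184, 17]ᵀ gives AᵀA·[c₁, c₀]ᵀ = Aᵀy.
Eliminating c₀: 4·(row 1) − 26·(row 2) gives 300·c₁ = 4·184 − 26·17 = 294, so c₁ = 49/50.
Then c₀ = (17 − 26·(49/50))/4 = -53/25.

c₁ = 0.980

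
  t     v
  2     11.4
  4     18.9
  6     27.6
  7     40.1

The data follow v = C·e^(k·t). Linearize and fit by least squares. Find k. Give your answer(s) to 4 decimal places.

k = 0.2411

Linearized form: ln v = k·t + ln C. From the 4 transformed points,
XᵀX = [[105.0000, 19.0000]; [19.0000, 4]], rhs = [62.3704, 12.3820]ᵀ  (here Σt = 19.0000, Σ(t)² = 105.0000, Σln v = 12.3820, Σt·ln v = 62.3704).
Δ = 105.0000·4 − (19.0000)² = 59.0000; k = (62.3704·4 − 19.0000·12.3820)/59.0000 = 0.24109, ln C = (105.0000·12.3820 − 19.0000·62.3704)/59.0000 = 1.95032.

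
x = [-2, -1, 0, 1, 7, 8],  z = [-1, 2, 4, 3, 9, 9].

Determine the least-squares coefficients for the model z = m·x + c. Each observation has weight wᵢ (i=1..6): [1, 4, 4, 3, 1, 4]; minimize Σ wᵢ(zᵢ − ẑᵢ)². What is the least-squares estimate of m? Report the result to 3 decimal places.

m = 0.796

AᵀWA·[m, c]ᵀ = AᵀWz reads: 316·m + 36·c = 354;  36·m + 17·c = 77.
(Σwᵢ·x·x = 316, Σwᵢ·x = 36, Σwᵢ·1 = 17, Σwᵢ·x·z = 354, Σwᵢ·z = 77.)
Δ = 316·17 − 36² = 4076.
m = (354·17 − 36·77)/4076 = 1623/2038; c = (316·77 − 36·354)/4076 = 2897/1019.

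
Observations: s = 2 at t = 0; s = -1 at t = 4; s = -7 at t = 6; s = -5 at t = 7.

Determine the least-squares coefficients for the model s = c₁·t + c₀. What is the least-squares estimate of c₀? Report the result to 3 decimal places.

Entries of AᵀA: Σt·t = 101, Σt = 17, Σ1 = 4.
And Σt·s = -81, Σs = -11.
Normal equations: [[101, 17]; [17, 4]]·[c₁, c₀]ᵀ = [-81, -11]ᵀ.
Eliminating c₀: 4·(row 1) − 17·(row 2) gives 115·c₁ = 4·(-81) − 17·(-11) = -137, so c₁ = -137/115.
Then c₀ = ((-11) − 17·(-137/115))/4 = 266/115.

c₀ = 2.313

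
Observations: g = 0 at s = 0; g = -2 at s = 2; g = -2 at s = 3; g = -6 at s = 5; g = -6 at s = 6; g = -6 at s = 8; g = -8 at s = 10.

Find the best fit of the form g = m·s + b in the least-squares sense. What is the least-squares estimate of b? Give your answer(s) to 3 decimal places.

Compute the Gram sums: Σs·s = 238, Σs = 34, Σ1 = 7.
And Σs·g = -204, Σg = -30.
So AᵀA·[m, b]ᵀ = Aᵀg: [[238, 34]; [34, 7]]·[m, b]ᵀ = [-204, -30]ᵀ.
Determinant 238·7 − 34² = 510.
m = ((-204)·7 − 34·(-30))/510 = -4/5; b = (238·(-30) − 34·(-204))/510 = -2/5.

b = -0.400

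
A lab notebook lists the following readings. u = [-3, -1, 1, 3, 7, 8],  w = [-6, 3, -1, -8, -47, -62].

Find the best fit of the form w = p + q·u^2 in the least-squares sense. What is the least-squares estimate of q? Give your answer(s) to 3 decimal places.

Entries of MᵀM: Σ1 = 6, Σu^2 = 133, Σu^2·u^2 = 6661.
Right-hand side: Σw = -121, Σu^2·w = -6395.
Normal equations: [[6, 133]; [133, 6661]]·[p, q]ᵀ = [-121, -6395]ᵀ.
Eliminating q: 6661·(row 1) − 133·(row 2) gives 22277·p = 6661·(-121) − 133·(-6395) = 44554, so p = 2.
Then q = ((-6395) − 133·2)/6661 = -1.

q = -1.000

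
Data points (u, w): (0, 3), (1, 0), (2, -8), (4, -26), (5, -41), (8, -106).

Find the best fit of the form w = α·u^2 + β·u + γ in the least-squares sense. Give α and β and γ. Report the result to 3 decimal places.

The normal system MᵀM·[α, β, γ]ᵀ = Mᵀw is [[4994, 710, 110]; [710, 110, 20]; [110, 20, 6]]·[α, β, γ]ᵀ = [-8257, -1173, -178]ᵀ.
Row-reducing yields α = -2606/1671, β = -17053/16710, γ = 1296/557.

α = -1.560, β = -1.021, γ = 2.327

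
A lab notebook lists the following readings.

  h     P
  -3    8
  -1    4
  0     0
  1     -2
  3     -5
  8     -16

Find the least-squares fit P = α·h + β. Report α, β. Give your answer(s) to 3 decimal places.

Sums needed: Σh·h = 84, Σh = 8, Σ1 = 6.
Moment sums: Σh·P = -173, ΣP = -11.
Normal equations: [[84, 8]; [8, 6]]·[α, β]ᵀ = [-173, -11]ᵀ.
Determinant 84·6 − 8² = 440.
α = ((-173)·6 − 8·(-11))/440 = -95/44; β = (84·(-11) − 8·(-173))/440 = 23/22.

α = -2.159, β = 1.045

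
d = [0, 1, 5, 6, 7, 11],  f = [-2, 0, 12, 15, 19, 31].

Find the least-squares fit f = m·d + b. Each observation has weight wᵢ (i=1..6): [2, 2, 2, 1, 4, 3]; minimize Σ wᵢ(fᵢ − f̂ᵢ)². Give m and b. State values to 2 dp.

Entries of MᵀWM: Σwᵢ·d·d = 647, Σwᵢ·d = 79, Σwᵢ·1 = 14.
For MᵀWf: Σwᵢ·d·f = 1765, Σwᵢ·f = 204.
So MᵀWM·[m, b]ᵀ = MᵀWf: [[647, 79]; [79, 14]]·[m, b]ᵀ = [1765, 204]ᵀ.
Determinant 647·14 − 79² = 2817.
m = (1765·14 − 79·204)/2817 = 8594/2817; b = (647·204 − 79·1765)/2817 = -7447/2817.

m = 3.05, b = -2.64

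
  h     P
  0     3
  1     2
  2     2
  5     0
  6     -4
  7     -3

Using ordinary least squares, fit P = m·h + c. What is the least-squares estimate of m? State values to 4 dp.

Setting ∂/∂m … = 0 gives: 115·m + 21·c = -39;  21·m + 6·c = 0.
det = 115·6 − 21² = 249.
m = ((-39)·6 − 21·0)/249 = -78/83; c = (115·0 − 21·(-39))/249 = 273/83.

m = -0.9398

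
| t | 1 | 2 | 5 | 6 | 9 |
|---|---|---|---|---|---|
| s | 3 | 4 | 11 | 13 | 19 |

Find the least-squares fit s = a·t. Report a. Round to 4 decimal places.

Normal-equation sums: Σt·t = 147.
And Σt·s = 315.
a = 315/147 = 2.14286.

a = 2.1429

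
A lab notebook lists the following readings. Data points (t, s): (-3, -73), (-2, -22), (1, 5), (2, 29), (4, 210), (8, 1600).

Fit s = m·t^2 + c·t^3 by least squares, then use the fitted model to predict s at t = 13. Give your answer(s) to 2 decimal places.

Entries of AᵀA: Σt^2·t^2 = 4466, Σt^2·t^3 = 33550, Σt^3·t^3 = 267098.
And Σt^2·s = 105136, Σt^3·s = 835024.
Eliminating c: 267098·(row 1) − 33550·(row 2) gives 67257168·m = 267098·105136 − 33550·835024 = 66560128, so m = 4160008/4203573.
Then c = (835024 − 33550·(4160008/4203573))/267098 = 1147184/382143.
At t = 13: ŝ = (4160008/4203573)·(169) + (1147184/382143)·(2197) = 28427037080/4203573.

ŝ = 6762.59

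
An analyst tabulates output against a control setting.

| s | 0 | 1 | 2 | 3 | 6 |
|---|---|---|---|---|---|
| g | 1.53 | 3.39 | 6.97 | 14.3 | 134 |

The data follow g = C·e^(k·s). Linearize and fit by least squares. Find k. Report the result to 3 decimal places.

Linearized form: ln g = k·s + ln C. From the 5 transformed points,
AᵀA = [[50.0000, 12.0000]; [12.0000, 5]], rhs = [42.4719, 11.1458]ᵀ  (here Σs = 12.0000, Σ(s)² = 50.0000, Σln g = 11.1458, Σs·ln g = 42.4719).
Solving (det = 106.0000): k = 0.74160, ln C = 0.44932.

k = 0.742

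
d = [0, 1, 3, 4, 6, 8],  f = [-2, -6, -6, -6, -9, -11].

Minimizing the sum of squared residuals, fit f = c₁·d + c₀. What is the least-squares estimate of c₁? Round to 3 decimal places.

c₁ = -0.956

From the data, Σd·d = 126, Σd = 22, Σ1 = 6.
And Σd·f = -190, Σf = -40.
MᵀM·[c₁, c₀]ᵀ = Mᵀf becomes [[126, 22]; [22, 6]]·[c₁, c₀]ᵀ = [-190, -40]ᵀ.
Δ = 126·6 − 22² = 272.
c₁ = ((-190)·6 − 22·(-40))/272 = -65/68; c₀ = (126·(-40) − 22·(-190))/272 = -215/68.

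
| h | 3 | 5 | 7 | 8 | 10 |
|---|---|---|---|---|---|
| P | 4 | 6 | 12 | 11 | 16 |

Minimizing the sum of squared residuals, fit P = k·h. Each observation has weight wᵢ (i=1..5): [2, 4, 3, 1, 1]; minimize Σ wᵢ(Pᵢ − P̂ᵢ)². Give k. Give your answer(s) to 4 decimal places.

The normal equations are: 429·k = 644.
(Σwᵢ·h·h = 429, Σwᵢ·h·P = 644.)
Hence k = 644 / 429 ≈ 1.50117.

k = 1.5012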